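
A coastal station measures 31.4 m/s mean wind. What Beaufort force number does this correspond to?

31.4 m/s lies in the Beaufort 11 band (violent storm, 28.5–32.6 m/s).

Beaufort force 11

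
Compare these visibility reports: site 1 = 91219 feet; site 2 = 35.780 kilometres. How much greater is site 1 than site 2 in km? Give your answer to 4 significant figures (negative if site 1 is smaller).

-7.976 km

site 1: 91219 ft = 27.80355 km.
Difference: 27.80355 − 35.78000 = -7.976 km.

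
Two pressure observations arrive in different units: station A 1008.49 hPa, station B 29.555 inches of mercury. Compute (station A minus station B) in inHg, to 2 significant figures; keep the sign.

station A: 1008.49 hPa = 29.7807 inHg.
Difference: 29.7807 − 29.5550 = 0.23 inHg.

0.23 inHg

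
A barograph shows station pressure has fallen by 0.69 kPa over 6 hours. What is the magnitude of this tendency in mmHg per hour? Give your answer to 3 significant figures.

0.69 kPa / 6 h × 7.50062 mmHg/kPa = 0.863 mmHg/h.

0.863 mmHg per hour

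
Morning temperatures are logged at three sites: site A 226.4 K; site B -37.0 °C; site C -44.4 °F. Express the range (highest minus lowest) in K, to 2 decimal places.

site A: 226.4 K = -46.750 °C.
site C: -44.4 °F = -42.444 °C.
Spread: (-37.000) − (-46.750) = 9.750 °C.

9.75 K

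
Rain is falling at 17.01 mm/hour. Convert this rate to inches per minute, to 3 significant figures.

0.0112 in/minute

17.01 mm/hour × 0.0393701 in/mm × 0.0166667 hour/minute = 0.0112 in/minute.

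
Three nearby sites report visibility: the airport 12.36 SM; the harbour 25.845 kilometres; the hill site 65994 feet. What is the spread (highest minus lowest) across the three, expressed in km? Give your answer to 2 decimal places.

5.95 km

the airport: 12.36 SM = 19.8915 km.
the hill site: 65994 ft = 20.1150 km.
Spread: 25.8450 − 19.8915 = 5.95 km.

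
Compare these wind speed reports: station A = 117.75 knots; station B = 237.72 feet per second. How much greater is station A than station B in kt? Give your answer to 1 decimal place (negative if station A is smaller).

station B: 237.72 ft/s = 140.845 kt.
Difference: 117.750 − 140.845 = -23.1 kt.

-23.1 kt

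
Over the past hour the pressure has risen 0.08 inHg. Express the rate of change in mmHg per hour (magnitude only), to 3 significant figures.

2.03 mmHg per hour

0.08 inHg / 1 h × 25.4 mmHg/inHg = 2.03 mmHg/h.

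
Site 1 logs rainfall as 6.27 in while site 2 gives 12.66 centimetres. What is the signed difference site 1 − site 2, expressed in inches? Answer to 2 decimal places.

site 2: 12.66 cm = 4.9843 in.
Difference: 6.2700 − 4.9843 = 1.29 in.

1.29 in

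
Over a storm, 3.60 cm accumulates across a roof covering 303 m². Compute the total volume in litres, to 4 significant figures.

10910 litres

Depth: 3.60 cm × 10 = 36 mm.
1 mm over 1 m² is 1 L, so volume = 36 × 303 = 10908 L ≈ 10910 L.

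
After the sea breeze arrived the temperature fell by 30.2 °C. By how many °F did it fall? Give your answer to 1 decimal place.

Converting a difference, only the 9/5 scale factor applies: Δ°F = 30.2 × 1.8 = 54.4 °F.

54.4 °F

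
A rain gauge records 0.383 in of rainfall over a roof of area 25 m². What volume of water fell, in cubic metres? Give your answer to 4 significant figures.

Depth: 0.383 in × 25.4 = 9.7282 mm.
1 mm over 1 m² is 1 L, so volume = 9.7282 × 25 = 243.205 L = 0.2432 m³.

0.2432 cubic metres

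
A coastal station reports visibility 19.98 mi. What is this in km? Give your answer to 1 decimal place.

32.2 km

1 SM = 1.60934 km, so 19.98 × 1.60934 = 32.2 km.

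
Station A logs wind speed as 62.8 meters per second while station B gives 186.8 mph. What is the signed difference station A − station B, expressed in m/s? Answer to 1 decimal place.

station B: 186.8 mph = 83.507 m/s.
Difference: 62.800 − 83.507 = -20.7 m/s.

-20.7 m/s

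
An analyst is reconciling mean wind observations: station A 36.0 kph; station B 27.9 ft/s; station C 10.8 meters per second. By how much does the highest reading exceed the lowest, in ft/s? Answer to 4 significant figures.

7.533 ft/s

station A: 36.0 km/h = 32.80840 ft/s.
station C: 10.8 m/s = 35.43307 ft/s.
Spread: 35.43307 − 27.90000 = 7.533 ft/s.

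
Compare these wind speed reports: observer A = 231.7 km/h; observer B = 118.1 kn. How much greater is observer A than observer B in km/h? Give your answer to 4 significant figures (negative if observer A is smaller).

observer B: 118.1 kt = 218.7212 km/h.
Difference: 231.7000 − 218.7212 = 12.98 km/h.

12.98 km/h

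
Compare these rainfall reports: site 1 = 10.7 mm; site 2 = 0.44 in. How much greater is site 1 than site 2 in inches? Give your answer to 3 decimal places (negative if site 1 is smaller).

-0.019 in

site 1: 10.7 mm = 0.42126 in.
Difference: 0.42126 − 0.44000 = -0.019 in.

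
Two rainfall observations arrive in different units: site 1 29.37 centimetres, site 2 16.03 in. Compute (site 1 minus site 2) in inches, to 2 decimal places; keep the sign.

-4.47 in

site 1: 29.37 cm = 11.5630 in.
Difference: 11.5630 − 16.0300 = -4.47 in.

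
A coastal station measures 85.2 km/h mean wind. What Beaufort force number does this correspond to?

85.2 km/h = 23.7 m/s, which is Beaufort 9 (strong gale, 20.8–24.4 m/s).

Beaufort force 9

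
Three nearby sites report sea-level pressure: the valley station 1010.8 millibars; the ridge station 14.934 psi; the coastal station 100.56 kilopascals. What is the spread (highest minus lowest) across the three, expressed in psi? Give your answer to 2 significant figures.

0.35 psi

the valley station: 1010.8 mb = 14.6604 psi.
the coastal station: 100.56 kPa = 14.5850 psi.
Spread: 14.9340 − 14.5850 = 0.35 psi.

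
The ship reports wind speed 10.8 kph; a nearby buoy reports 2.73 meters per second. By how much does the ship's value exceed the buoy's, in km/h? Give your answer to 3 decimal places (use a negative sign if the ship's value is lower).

the buoy: 2.73 m/s = 9.82800 km/h.
Difference: 10.80000 − 9.82800 = 0.972 km/h.

0.972 km/h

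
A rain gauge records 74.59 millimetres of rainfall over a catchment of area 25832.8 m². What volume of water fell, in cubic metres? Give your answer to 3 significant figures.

1 mm over 1 m² is 1 L, so volume = 74.59 × 25832.8 = 1926868.6 L = 1930 m³.

1930 cubic metres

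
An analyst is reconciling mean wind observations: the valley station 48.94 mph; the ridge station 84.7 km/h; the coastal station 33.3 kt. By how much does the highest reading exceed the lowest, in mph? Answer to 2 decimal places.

the ridge station: 84.7 km/h = 52.6301 mph.
the coastal station: 33.3 kt = 38.3210 mph.
Spread: 52.6301 − 38.3210 = 14.31 mph.

14.31 mph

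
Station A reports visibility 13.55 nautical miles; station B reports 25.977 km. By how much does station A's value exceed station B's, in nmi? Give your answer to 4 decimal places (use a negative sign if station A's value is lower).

-0.4765 nmi

station B: 25.977 km = 14.026458 nmi.
Difference: 13.550000 − 14.026458 = -0.4765 nmi.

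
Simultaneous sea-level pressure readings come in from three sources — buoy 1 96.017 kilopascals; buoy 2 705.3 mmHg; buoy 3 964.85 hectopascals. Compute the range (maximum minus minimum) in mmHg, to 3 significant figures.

buoy 1: 96.017 kPa = 720.187 mmHg.
buoy 3: 964.85 hPa = 723.697 mmHg.
Spread: 723.697 − 705.300 = 18.4 mmHg.

18.4 mmHg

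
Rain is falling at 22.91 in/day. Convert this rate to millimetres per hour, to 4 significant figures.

22.91 in/day × 25.4 mm/in × 0.0416667 day/hour = 24.25 mm/hour.

24.25 mm/hour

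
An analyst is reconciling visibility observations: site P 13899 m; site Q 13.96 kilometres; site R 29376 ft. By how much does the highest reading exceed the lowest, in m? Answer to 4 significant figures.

5006 m

site Q: 13.96 km = 13960.00 m.
site R: 29376 ft = 8953.80 m.
Spread: 13960.00 − 8953.80 = 5006 m.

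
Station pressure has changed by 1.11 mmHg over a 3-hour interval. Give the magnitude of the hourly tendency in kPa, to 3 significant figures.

1.11 mmHg / 3 h × 0.133322 kPa/mmHg = 0.0493 kPa/h.

0.0493 kPa per hour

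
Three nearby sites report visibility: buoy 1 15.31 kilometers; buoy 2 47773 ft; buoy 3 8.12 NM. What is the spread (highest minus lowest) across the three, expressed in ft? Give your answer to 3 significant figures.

2460 ft

buoy 1: 15.31 km = 50229.66 ft.
buoy 3: 8.12 nmi = 49338.06 ft.
Spread: 50229.66 − 47773.00 = 2460 ft.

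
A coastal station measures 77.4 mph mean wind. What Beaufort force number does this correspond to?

77.4 mph = 34.6 m/s, which is Beaufort 12 (hurricane force, ≥32.7 m/s).

Beaufort force 12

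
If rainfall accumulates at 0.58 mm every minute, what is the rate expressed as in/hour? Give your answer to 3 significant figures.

0.58 mm/minute × 0.0393701 in/mm × 60 minute/hour = 1.37 in/hour.

1.37 in/hour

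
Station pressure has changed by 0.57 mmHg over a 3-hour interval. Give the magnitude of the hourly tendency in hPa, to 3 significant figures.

0.253 hPa per hour

0.57 mmHg / 3 h × 1.33322 hPa/mmHg = 0.253 hPa/h.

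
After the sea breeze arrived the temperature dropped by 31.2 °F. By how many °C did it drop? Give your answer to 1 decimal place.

17.3 °C

For a temperature change the 32° offset cancels: Δ°C = 31.2 × 0.5556 = 17.3 °C.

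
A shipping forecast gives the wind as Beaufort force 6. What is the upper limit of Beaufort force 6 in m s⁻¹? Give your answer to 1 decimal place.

Beaufort 6 (strong breeze) spans 10.8–13.8 m/s.

13.8 m/s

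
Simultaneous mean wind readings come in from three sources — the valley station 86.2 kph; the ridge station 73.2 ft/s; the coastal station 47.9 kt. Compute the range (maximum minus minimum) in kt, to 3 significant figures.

4.53 kt

the valley station: 86.2 km/h = 46.5443 kt.
the ridge station: 73.2 ft/s = 43.3698 kt.
Spread: 47.9000 − 43.3698 = 4.53 kt.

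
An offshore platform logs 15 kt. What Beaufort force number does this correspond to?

Beaufort force 4

15 kt lies in the Beaufort 4 band (moderate breeze, 11–16 kt).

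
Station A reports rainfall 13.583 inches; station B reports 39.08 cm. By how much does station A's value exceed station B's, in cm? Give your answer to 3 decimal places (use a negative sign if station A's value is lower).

station A: 13.583 in = 34.50082 cm.
Difference: 34.50082 − 39.08000 = -4.579 cm.

-4.579 cm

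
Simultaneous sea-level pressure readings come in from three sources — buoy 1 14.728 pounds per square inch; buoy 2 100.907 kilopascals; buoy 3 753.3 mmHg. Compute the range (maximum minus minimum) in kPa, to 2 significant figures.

1.1 kPa

buoy 1: 14.728 psi = 101.546 kPa.
buoy 3: 753.3 mmHg = 100.432 kPa.
Spread: 101.546 − 100.432 = 1.1 kPa.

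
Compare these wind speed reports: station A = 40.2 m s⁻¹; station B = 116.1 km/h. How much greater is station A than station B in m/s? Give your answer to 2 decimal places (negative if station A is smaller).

station B: 116.1 km/h = 32.2500 m/s.
Difference: 40.2000 − 32.2500 = 7.95 m/s.

7.95 m/s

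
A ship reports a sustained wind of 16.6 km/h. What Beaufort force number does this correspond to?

Beaufort force 3

16.6 km/h = 4.6 m/s, which is Beaufort 3 (gentle breeze, 3.4–5.4 m/s).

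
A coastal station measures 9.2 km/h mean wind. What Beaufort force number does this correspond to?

Beaufort force 2

9.2 km/h = 2.6 m/s, which is Beaufort 2 (light breeze, 1.6–3.3 m/s).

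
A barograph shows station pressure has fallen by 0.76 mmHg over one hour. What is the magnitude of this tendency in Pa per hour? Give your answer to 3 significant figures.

0.76 mmHg / 1 h × 133.322 Pa/mmHg = 101 Pa/h.

101 Pa per hour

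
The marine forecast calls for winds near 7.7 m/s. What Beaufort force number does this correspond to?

7.7 m/s lies in the Beaufort 4 band (moderate breeze, 5.5–7.9 m/s).

Beaufort force 4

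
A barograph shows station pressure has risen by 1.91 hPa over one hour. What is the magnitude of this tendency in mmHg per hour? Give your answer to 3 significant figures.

1.43 mmHg per hour

1.91 hPa / 1 h × 0.750062 mmHg/hPa = 1.43 mmHg/h.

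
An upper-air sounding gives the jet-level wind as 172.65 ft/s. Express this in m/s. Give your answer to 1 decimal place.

52.6 m/s

1 ft/s = 0.3048 m/s, so 172.65 × 0.3048 = 52.6 m/s.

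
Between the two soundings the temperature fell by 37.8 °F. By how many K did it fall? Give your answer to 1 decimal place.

21.0 K

Converting a difference, only the 9/5 scale factor applies: ΔK = 37.8 × 0.5556 = 21.0 K.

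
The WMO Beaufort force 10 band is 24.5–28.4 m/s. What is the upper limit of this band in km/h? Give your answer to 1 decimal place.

102.2 km/h

24.5–28.4 m/s × 3.6 = 88.2–102.2 km/h.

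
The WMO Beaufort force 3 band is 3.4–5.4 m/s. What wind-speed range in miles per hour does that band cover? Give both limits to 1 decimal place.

7.6 to 12.1 mph

3.4–5.4 m/s × 2.237 = 7.6–12.1 mph.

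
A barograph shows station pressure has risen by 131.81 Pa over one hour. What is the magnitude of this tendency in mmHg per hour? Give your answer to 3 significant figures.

0.989 mmHg per hour

131.81 Pa / 1 h × 0.00750062 mmHg/Pa = 0.989 mmHg/h.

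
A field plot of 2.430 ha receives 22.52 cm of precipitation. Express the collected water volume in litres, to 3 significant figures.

5470000 litres

Depth: 22.52 cm × 10 = 225.2 mm.
Area: 2.430 ha = 24300 m².
1 mm over 1 m² is 1 L, so volume = 225.2 × 24300 = 5472360 L ≈ 5470000 L.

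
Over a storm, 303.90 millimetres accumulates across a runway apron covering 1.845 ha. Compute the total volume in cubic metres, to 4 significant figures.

Area: 1.845 ha = 18450 m².
1 mm over 1 m² is 1 L, so volume = 303.9 × 18450 = 5606955 L = 5607 m³.

5607 cubic metres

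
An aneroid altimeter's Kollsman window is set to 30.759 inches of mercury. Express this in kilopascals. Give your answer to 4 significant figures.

104.2 kPa

1 inHg = 3.38639 kPa, so 30.759 × 3.38639 = 104.2 kPa.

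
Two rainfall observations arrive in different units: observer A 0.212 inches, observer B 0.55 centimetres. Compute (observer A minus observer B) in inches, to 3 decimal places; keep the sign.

observer B: 0.55 cm = 0.21654 in.
Difference: 0.21200 − 0.21654 = -0.005 in.

-0.005 in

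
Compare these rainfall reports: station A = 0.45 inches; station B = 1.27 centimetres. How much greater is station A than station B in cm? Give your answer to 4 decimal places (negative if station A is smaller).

-0.1270 cm

station A: 0.45 in = 1.143000 cm.
Difference: 1.143000 − 1.270000 = -0.1270 cm.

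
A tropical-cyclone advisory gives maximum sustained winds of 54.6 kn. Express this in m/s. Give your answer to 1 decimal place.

28.1 m/s

1 kt = 0.514444 m/s, so 54.6 × 0.514444 = 28.1 m/s.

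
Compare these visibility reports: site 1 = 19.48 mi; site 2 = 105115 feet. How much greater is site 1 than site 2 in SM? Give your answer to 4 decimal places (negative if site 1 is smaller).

-0.4281 SM

site 2: 105115 ft = 19.908144 SM.
Difference: 19.480000 − 19.908144 = -0.4281 SM.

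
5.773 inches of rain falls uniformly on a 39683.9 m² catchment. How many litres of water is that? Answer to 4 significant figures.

Depth: 5.773 in × 25.4 = 146.6342 mm.
1 mm over 1 m² is 1 L, so volume = 146.6342 × 39683.9 = 5819016.9 L ≈ 5819000 L.

5819000 litres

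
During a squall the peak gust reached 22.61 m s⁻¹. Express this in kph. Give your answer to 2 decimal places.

81.40 km/h

1 m/s = 3.6 km/h, so 22.61 × 3.6 = 81.40 km/h.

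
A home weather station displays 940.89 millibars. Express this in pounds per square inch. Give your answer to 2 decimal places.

1 mb = 0.0145038 psi, so 940.89 × 0.0145038 = 13.65 psi.

13.65 psi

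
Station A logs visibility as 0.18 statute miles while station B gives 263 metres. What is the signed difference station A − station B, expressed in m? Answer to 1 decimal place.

26.7 m

station A: 0.18 SM = 289.682 m.
Difference: 289.682 − 263.000 = 26.7 m.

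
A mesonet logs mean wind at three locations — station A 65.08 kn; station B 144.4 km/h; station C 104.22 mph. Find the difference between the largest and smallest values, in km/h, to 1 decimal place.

station A: 65.08 kt = 120.528 km/h.
station C: 104.22 mph = 167.726 km/h.
Spread: 167.726 − 120.528 = 47.2 km/h.

47.2 km/h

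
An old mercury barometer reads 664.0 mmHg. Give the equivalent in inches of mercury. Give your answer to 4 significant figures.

1 mmHg = 0.0393701 inHg, so 664.0 × 0.0393701 = 26.14 inHg.

26.14 inHg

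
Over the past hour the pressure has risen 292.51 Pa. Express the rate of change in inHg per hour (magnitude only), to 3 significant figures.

292.51 Pa / 1 h × 0.0002953 inHg/Pa = 0.0864 inHg/h.

0.0864 inHg per hour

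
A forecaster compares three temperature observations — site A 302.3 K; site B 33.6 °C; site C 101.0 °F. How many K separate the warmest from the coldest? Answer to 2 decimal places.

site A: 302.3 K = 29.150 °C.
site C: 101.0 °F = 38.333 °C.
Spread: 38.333 − 29.150 = 9.183 °C.

9.18 K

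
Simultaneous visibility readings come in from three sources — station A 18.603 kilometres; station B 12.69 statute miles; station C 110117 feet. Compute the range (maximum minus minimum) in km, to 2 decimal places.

station B: 12.69 SM = 20.4226 km.
station C: 110117 ft = 33.5637 km.
Spread: 33.5637 − 18.6030 = 14.96 km.

14.96 km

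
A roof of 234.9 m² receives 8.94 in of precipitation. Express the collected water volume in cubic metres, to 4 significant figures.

Depth: 8.94 in × 25.4 = 227.076 mm.
1 mm over 1 m² is 1 L, so volume = 227.076 × 234.9 = 53340.152 L = 53.34 m³.

53.34 cubic metres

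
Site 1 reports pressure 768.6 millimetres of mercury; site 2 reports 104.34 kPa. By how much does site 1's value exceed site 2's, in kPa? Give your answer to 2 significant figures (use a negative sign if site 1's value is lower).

site 1: 768.6 mmHg = 102.472 kPa.
Difference: 102.472 − 104.340 = -1.9 kPa.

-1.9 kPa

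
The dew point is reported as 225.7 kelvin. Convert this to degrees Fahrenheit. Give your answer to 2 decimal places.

-53.41 °F

First to °C: -47.45 °C.
Then to °F: -53.41 °F.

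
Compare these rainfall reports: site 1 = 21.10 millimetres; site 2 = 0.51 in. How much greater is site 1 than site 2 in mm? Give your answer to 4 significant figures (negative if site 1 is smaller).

site 2: 0.51 in = 12.95400 mm.
Difference: 21.10000 − 12.95400 = 8.146 mm.

8.146 mm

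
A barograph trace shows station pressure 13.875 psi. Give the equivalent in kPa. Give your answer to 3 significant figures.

95.7 kPa

1 psi = 6.89476 kPa, so 13.875 × 6.89476 = 95.7 kPa.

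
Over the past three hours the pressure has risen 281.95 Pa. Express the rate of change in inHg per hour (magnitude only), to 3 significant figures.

281.95 Pa / 3 h × 0.0002953 inHg/Pa = 0.0278 inHg/h.

0.0278 inHg per hour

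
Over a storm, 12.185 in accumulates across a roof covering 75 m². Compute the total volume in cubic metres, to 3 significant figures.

23.2 cubic metres

Depth: 12.185 in × 25.4 = 309.499 mm.
1 mm over 1 m² is 1 L, so volume = 309.499 × 75 = 23212.425 L = 23.2 m³.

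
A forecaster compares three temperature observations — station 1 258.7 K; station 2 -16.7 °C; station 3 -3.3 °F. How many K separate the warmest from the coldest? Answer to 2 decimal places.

station 1: 258.7 K = -14.450 °C.
station 3: -3.3 °F = -19.611 °C.
Spread: (-14.450) − (-19.611) = 5.161 °C.

5.16 K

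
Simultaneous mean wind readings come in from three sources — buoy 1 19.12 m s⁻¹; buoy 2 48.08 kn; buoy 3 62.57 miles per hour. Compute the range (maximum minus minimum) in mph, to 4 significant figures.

19.80 mph

buoy 1: 19.12 m/s = 42.7702 mph.
buoy 2: 48.08 kt = 55.3295 mph.
Spread: 62.5700 − 42.7702 = 19.80 mph.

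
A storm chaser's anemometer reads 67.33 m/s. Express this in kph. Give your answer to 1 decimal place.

242.4 km/h

1 m/s = 3.6 km/h, so 67.33 × 3.6 = 242.4 km/h.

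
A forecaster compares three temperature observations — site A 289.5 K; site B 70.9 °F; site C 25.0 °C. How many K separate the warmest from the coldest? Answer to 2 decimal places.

8.65 K

site A: 289.5 K = 16.350 °C.
site B: 70.9 °F = 21.611 °C.
Spread: 25.000 − 16.350 = 8.650 °C.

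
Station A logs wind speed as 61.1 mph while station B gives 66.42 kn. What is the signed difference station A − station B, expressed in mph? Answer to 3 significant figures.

station B: 66.42 kt = 76.435 mph.
Difference: 61.100 − 76.435 = -15.3 mph.

-15.3 mph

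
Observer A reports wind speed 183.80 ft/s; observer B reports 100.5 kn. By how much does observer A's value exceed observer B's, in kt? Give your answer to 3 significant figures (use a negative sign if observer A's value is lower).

observer A: 183.80 ft/s = 108.8985 kt.
Difference: 108.8985 − 100.5000 = 8.40 kt.

8.40 kt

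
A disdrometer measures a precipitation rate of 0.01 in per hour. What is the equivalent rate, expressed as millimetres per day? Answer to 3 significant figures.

0.01 in/hour × 25.4 mm/in × 24 hour/day = 6.10 mm/day.

6.10 mm/day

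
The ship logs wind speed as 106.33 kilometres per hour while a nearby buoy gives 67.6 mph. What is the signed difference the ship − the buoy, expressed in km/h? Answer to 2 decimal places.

-2.46 km/h

the buoy: 67.6 mph = 108.7917 km/h.
Difference: 106.3300 − 108.7917 = -2.46 km/h.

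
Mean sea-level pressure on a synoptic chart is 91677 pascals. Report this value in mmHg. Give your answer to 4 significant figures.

687.6 mmHg

1 Pa = 0.00750062 mmHg, so 91677 × 0.00750062 = 687.6 mmHg.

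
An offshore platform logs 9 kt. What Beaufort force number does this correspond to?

Beaufort force 3

9 kt lies in the Beaufort 3 band (gentle breeze, 7–10 kt).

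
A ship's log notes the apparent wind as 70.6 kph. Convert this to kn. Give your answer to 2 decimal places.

38.12 kt

1 km/h = 0.539957 kt, so 70.6 × 0.539957 = 38.12 kt.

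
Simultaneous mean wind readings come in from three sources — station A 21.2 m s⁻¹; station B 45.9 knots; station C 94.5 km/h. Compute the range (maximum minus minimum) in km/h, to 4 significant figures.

station A: 21.2 m/s = 76.3200 km/h.
station B: 45.9 kt = 85.0068 km/h.
Spread: 94.5000 − 76.3200 = 18.18 km/h.

18.18 km/h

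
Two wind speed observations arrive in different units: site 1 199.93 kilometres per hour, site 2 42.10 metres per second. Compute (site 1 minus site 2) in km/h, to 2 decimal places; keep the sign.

site 2: 42.10 m/s = 151.5600 km/h.
Difference: 199.9300 − 151.5600 = 48.37 km/h.

48.37 km/h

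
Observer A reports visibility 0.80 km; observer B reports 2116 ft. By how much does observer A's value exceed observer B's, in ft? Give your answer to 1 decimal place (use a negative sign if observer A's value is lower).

observer A: 0.80 km = 2624.672 ft.
Difference: 2624.672 − 2116.000 = 508.7 ft.

508.7 ft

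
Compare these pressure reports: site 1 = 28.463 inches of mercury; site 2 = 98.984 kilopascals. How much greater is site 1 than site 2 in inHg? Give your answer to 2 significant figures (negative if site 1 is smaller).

site 2: 98.984 kPa = 29.2300 inHg.
Difference: 28.4630 − 29.2300 = -0.77 inHg.

-0.77 inHg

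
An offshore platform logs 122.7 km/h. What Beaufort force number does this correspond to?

122.7 km/h = 34.1 m/s, which is Beaufort 12 (hurricane force, ≥32.7 m/s).

Beaufort force 12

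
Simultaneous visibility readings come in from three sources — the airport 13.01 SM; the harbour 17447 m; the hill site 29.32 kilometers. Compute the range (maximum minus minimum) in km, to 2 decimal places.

the airport: 13.01 SM = 20.9376 km.
the harbour: 17447 m = 17.4470 km.
Spread: 29.3200 − 17.4470 = 11.87 km.

11.87 km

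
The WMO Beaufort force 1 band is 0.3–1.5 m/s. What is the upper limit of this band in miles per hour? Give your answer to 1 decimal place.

0.3–1.5 m/s × 2.237 = 0.7–3.4 mph.

3.4 mph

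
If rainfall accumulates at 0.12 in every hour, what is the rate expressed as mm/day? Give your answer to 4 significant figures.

0.12 in/hour × 25.4 mm/in × 24 hour/day = 73.15 mm/day.

73.15 mm/day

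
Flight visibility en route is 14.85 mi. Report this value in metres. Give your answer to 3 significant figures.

23900 m

1 SM = 1609.34 m, so 14.85 × 1609.34 = 23900 m.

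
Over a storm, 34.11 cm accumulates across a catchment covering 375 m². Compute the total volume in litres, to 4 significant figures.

127900 litres

Depth: 34.11 cm × 10 = 341.1 mm.
1 mm over 1 m² is 1 L, so volume = 341.1 × 375 = 127912.5 L ≈ 127900 L.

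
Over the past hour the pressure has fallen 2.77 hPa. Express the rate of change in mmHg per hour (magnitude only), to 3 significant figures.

2.08 mmHg per hour

2.77 hPa / 1 h × 0.750062 mmHg/hPa = 2.08 mmHg/h.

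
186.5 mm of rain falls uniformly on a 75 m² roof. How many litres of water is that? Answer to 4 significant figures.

1 mm over 1 m² is 1 L, so volume = 186.5 × 75 = 13987.5 L ≈ 13990 L.

13990 litres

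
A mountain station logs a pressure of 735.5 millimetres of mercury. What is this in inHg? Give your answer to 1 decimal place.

1 mmHg = 0.0393701 inHg, so 735.5 × 0.0393701 = 29.0 inHg.

29.0 inHg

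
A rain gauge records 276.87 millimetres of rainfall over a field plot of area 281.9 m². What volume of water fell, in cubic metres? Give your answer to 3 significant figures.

1 mm over 1 m² is 1 L, so volume = 276.87 × 281.9 = 78049.653 L = 78.0 m³.

78.0 cubic metres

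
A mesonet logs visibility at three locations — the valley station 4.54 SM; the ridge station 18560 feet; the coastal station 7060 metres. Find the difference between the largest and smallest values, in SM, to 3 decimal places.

1.025 SM

the ridge station: 18560 ft = 3.51515 SM.
the coastal station: 7060 m = 4.38688 SM.
Spread: 4.54000 − 3.51515 = 1.025 SM.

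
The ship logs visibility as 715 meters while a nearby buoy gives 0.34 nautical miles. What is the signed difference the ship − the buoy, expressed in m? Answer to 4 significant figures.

the buoy: 0.34 nmi = 629.6800 m.
Difference: 715.0000 − 629.6800 = 85.32 m.

85.32 m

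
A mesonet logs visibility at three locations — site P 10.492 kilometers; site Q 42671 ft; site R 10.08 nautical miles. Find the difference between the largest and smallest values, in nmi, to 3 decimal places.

site P: 10.492 km = 5.66523 nmi.
site Q: 42671 ft = 7.02274 nmi.
Spread: 10.08000 − 5.66523 = 4.415 nmi.

4.415 nmi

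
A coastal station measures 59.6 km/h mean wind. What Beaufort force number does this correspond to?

Beaufort force 7

59.6 km/h = 16.6 m/s, which is Beaufort 7 (near gale, 13.9–17.1 m/s).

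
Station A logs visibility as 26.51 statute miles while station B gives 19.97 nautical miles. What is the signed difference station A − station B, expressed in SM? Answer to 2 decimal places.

station B: 19.97 nmi = 22.9811 SM.
Difference: 26.5100 − 22.9811 = 3.53 SM.

3.53 SM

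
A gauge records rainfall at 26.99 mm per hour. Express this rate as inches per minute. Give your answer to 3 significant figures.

0.0177 in/minute

26.99 mm/hour × 0.0393701 in/mm × 0.0166667 hour/minute = 0.0177 in/minute.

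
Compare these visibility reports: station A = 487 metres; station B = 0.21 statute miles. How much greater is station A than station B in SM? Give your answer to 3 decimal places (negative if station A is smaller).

station A: 487 m = 0.30261 SM.
Difference: 0.30261 − 0.21000 = 0.093 SM.

0.093 SM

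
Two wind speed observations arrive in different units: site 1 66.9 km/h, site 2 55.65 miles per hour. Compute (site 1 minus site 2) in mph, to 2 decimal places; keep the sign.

-14.08 mph

site 1: 66.9 km/h = 41.5697 mph.
Difference: 41.5697 − 55.6500 = -14.08 mph.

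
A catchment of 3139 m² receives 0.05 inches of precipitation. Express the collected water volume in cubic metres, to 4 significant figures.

Depth: 0.05 in × 25.4 = 1.27 mm.
1 mm over 1 m² is 1 L, so volume = 1.27 × 3139 = 3986.53 L = 3.987 m³.

3.987 cubic metres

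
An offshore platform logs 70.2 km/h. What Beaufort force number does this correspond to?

70.2 km/h = 19.5 m/s, which is Beaufort 8 (gale, 17.2–20.7 m/s).

Beaufort force 8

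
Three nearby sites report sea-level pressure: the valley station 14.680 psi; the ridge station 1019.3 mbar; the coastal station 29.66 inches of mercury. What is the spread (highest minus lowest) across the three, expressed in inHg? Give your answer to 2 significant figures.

0.44 inHg

the valley station: 14.680 psi = 29.8888 inHg.
the ridge station: 1019.3 mb = 30.0999 inHg.
Spread: 30.0999 − 29.6600 = 0.44 inHg.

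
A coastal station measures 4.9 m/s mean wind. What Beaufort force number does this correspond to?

4.9 m/s lies in the Beaufort 3 band (gentle breeze, 3.4–5.4 m/s).

Beaufort force 3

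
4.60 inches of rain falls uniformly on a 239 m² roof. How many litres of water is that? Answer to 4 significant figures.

27920 litres

Depth: 4.60 in × 25.4 = 116.84 mm.
1 mm over 1 m² is 1 L, so volume = 116.84 × 239 = 27924.76 L ≈ 27920 L.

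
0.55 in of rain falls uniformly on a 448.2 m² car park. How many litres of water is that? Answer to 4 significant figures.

6261 litres

Depth: 0.55 in × 25.4 = 13.97 mm.
1 mm over 1 m² is 1 L, so volume = 13.97 × 448.2 = 6261.354 L ≈ 6261 L.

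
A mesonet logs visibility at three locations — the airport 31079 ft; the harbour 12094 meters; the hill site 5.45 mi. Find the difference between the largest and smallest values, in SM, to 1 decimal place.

2.1 SM

the airport: 31079 ft = 5.886 SM.
the harbour: 12094 m = 7.515 SM.
Spread: 7.515 − 5.450 = 2.1 SM.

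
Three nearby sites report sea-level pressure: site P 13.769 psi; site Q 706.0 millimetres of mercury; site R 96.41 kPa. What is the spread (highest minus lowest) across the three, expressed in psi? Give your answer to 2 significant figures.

0.33 psi

site Q: 706.0 mmHg = 13.6518 psi.
site R: 96.41 kPa = 13.9831 psi.
Spread: 13.9831 − 13.6518 = 0.33 psi.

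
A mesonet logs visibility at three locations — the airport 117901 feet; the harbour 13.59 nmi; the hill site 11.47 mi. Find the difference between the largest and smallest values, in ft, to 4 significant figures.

the harbour: 13.59 nmi = 82574.41 ft.
the hill site: 11.47 SM = 60561.60 ft.
Spread: 117901.00 − 60561.60 = 57340 ft.

57340 ft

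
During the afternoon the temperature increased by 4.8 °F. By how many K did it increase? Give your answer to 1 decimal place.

2.7 K

Converting a difference, only the 9/5 scale factor applies: ΔK = 4.8 × 0.5556 = 2.7 K.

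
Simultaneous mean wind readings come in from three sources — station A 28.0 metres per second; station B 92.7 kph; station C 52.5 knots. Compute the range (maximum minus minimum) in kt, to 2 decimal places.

station A: 28.0 m/s = 54.4276 kt.
station B: 92.7 km/h = 50.0540 kt.
Spread: 54.4276 − 50.0540 = 4.37 kt.

4.37 kt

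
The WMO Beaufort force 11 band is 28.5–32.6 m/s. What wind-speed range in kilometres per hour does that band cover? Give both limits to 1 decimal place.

28.5–32.6 m/s × 3.6 = 102.6–117.4 km/h.

102.6 to 117.4 km/h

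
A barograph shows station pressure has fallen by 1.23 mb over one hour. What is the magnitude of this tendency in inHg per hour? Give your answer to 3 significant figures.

0.0363 inHg per hour

1.23 mb / 1 h × 0.02953 inHg/mb = 0.0363 inHg/h.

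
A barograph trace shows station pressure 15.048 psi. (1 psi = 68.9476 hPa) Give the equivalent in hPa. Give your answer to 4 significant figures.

1038 hPa

1 psi = 68.9476 hPa, so 15.048 × 68.9476 = 1038 hPa.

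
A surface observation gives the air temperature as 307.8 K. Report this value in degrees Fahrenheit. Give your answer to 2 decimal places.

94.37 °F

First to °C: 34.65 °C.
Then to °F: 94.37 °F.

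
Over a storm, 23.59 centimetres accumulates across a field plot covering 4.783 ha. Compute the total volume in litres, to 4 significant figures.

11280000 litres

Depth: 23.59 cm × 10 = 235.9 mm.
Area: 4.783 ha = 47830 m².
1 mm over 1 m² is 1 L, so volume = 235.9 × 47830 = 11283097 L ≈ 11280000 L.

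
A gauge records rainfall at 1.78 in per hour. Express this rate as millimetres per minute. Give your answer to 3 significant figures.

0.754 mm/minute

1.78 in/hour × 25.4 mm/in × 0.0166667 hour/minute = 0.754 mm/minute.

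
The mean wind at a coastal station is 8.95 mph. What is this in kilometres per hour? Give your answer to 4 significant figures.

14.40 km/h

1 mph = 1.60934 km/h, so 8.95 × 1.60934 = 14.40 km/h.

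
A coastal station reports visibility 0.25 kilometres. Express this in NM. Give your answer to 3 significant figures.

1 km = 0.539957 nmi, so 0.25 × 0.539957 = 0.135 nmi.

0.135 nmi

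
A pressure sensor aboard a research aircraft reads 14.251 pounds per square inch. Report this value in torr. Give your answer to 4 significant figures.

1 psi = 51.7149 mmHg, so 14.251 × 51.7149 = 737.0 mmHg.

737.0 mmHg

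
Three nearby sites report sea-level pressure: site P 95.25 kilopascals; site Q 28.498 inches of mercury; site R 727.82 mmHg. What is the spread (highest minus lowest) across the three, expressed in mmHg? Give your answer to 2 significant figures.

site P: 95.25 kPa = 714.43 mmHg.
site Q: 28.498 inHg = 723.85 mmHg.
Spread: 727.82 − 714.43 = 13 mmHg.

13 mmHg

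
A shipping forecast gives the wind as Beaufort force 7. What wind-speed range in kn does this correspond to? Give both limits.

Beaufort 7 (near gale) spans 28–33 knots.

28 to 33 kt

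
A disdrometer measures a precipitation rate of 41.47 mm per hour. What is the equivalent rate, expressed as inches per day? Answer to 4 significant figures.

41.47 mm/hour × 0.0393701 in/mm × 24 hour/day = 39.18 in/day.

39.18 in/day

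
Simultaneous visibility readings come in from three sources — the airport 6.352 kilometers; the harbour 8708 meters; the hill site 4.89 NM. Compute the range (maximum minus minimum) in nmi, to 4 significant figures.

1.460 nmi

the airport: 6.352 km = 3.42981 nmi.
the harbour: 8708 m = 4.70194 nmi.
Spread: 4.89000 − 3.42981 = 1.460 nmi.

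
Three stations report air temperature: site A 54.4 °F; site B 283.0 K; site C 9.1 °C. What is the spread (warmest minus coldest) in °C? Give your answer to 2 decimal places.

3.34 °C

site A: 54.4 °F = 12.444 °C.
site B: 283.0 K = 9.850 °C.
Spread: 12.444 − 9.100 = 3.344 °C.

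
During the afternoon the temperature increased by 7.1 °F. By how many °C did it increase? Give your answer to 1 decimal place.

3.9 °C

Converting a difference, only the 9/5 scale factor applies: Δ°C = 7.1 × 0.5556 = 3.9 °C.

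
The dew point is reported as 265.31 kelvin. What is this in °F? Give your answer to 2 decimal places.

17.89 °F

First to °C: -7.84 °C.
Then to °F: 17.89 °F.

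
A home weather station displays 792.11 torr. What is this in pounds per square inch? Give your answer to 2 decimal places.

15.32 psi

1 mmHg = 0.0193368 psi, so 792.11 × 0.0193368 = 15.32 psi.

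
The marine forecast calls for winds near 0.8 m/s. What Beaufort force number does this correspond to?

0.8 m/s lies in the Beaufort 1 band (light air, 0.3–1.5 m/s).

Beaufort force 1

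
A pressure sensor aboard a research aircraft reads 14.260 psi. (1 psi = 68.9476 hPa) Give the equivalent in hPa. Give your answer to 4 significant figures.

983.2 hPa

1 psi = 68.9476 hPa, so 14.260 × 68.9476 = 983.2 hPa.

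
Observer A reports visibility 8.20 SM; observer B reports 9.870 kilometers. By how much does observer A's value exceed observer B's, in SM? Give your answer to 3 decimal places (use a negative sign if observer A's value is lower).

2.067 SM

observer B: 9.870 km = 6.13293 SM.
Difference: 8.20000 − 6.13293 = 2.067 SM.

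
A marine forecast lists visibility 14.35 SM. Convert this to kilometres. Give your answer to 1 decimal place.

1 SM = 1.60934 km, so 14.35 × 1.60934 = 23.1 km.

23.1 km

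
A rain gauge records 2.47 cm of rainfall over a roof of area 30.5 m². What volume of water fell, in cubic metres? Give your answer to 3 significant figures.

Depth: 2.47 cm × 10 = 24.7 mm.
1 mm over 1 m² is 1 L, so volume = 24.7 × 30.5 = 753.35 L = 0.753 m³.

0.753 cubic metres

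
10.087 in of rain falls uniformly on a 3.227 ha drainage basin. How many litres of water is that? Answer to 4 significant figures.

8268000 litres

Depth: 10.087 in × 25.4 = 256.2098 mm.
Area: 3.227 ha = 32270 m².
1 mm over 1 m² is 1 L, so volume = 256.2098 × 32270 = 8267890.2 L ≈ 8268000 L.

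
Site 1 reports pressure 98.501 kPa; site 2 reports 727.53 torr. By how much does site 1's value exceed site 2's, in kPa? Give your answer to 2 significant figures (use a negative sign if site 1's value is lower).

1.5 kPa

site 2: 727.53 mmHg = 96.996 kPa.
Difference: 98.501 − 96.996 = 1.5 kPa.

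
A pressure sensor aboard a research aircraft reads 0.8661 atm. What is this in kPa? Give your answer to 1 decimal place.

87.8 kPa

1 atm = 101.325 kPa, so 0.8661 × 101.325 = 87.8 kPa.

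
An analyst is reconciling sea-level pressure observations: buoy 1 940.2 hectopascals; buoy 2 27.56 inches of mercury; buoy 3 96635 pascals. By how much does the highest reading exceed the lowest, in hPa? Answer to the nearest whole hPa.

buoy 2: 27.56 inHg = 933.29 hPa.
buoy 3: 96635 Pa = 966.35 hPa.
Spread: 966.35 − 933.29 = 33 hPa.

33 hPa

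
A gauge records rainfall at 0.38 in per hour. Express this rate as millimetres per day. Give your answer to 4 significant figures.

231.6 mm/day

0.38 in/hour × 25.4 mm/in × 24 hour/day = 231.6 mm/day.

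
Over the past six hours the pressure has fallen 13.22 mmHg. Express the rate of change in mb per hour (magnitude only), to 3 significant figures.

2.94 mb per hour

13.22 mmHg / 6 h × 1.33322 mb/mmHg = 2.94 mb/h.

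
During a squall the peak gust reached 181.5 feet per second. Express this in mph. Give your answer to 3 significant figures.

1 ft/s = 0.681818 mph, so 181.5 × 0.681818 = 124 mph.

124 mph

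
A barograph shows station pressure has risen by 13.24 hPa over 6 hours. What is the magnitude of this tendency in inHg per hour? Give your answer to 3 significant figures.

0.0652 inHg per hour

13.24 hPa / 6 h × 0.02953 inHg/hPa = 0.0652 inHg/h.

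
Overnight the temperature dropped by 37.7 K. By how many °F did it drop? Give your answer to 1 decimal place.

67.9 °F

Converting a difference, only the 9/5 scale factor applies: Δ°F = 37.7 × 1.8 = 67.9 °F.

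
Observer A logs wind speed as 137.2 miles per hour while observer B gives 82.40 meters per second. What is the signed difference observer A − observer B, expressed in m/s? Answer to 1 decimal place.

-21.1 m/s

observer A: 137.2 mph = 61.334 m/s.
Difference: 61.334 − 82.400 = -21.1 m/s.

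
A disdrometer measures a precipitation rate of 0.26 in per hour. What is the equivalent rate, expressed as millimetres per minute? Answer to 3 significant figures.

0.110 mm/minute

0.26 in/hour × 25.4 mm/in × 0.0166667 hour/minute = 0.110 mm/minute.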